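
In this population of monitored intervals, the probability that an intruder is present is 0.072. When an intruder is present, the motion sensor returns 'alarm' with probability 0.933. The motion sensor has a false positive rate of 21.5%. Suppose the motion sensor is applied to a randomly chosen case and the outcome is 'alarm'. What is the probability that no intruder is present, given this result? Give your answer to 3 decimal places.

P(¬H | E) ≈ 0.748

Write H for 'an intruder is present'. Prior odds H:¬H = 0.072/0.928 = 0.077586. For the 'alarm' outcome, the likelihood ratio is 0.933/0.215 = 4.3395.
Posterior odds = 0.077586 × 4.3395 = 0.33669, so P(H|E) = 0.33669/(1+0.33669) = 0.252. Then P(¬H|E) = 1 − 0.252 = 0.748.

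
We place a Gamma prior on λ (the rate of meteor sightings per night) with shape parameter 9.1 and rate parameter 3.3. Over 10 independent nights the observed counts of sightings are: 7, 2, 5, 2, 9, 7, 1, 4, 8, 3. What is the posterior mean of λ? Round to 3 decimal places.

Total count ∑xᵢ = 48 over n = 10 nights.
Gamma is conjugate to the Poisson likelihood: posterior is Gamma(shape = 9.1+48 = 57.1, rate = 3.3+10 = 13.3).
E[λ | data] = 57.1/13.3 = 4.293.

Posterior mean ≈ 4.293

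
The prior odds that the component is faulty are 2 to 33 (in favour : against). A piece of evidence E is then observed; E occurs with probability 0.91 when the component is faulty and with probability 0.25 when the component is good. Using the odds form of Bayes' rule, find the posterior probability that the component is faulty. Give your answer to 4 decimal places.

Posterior probability ≈ 0.1807

Prior odds = 2/33 = 0.060606. In log-odds, ln(0.060606) = -2.8034.
Add log likelihood ratio: ln(3.6400) = 1.2920.
Posterior log-odds = -1.5114, so posterior odds = exp(-1.5114) = 0.22061. Converting, P(H|E) = 0.22061/1.2206 = 0.1807.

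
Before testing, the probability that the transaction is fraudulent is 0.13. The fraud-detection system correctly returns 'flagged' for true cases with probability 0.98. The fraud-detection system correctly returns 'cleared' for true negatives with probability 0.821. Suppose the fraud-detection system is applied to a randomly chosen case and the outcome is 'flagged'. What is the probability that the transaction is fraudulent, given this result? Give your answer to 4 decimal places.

Write H for 'the transaction is fraudulent'. Prior odds H:¬H = 0.13/0.87 = 0.14943. For the 'flagged' outcome, the likelihood ratio is 0.98/0.179 = 5.4749.
Posterior odds = 0.14943 × 5.4749 = 0.81808, so P(H|E) = 0.81808/(1+0.81808) = 0.4500.

P(H | E) ≈ 0.4500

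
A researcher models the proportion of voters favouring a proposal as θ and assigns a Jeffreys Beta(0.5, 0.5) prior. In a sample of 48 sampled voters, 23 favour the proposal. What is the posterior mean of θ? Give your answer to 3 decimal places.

Posterior mean ≈ 0.480

Observing 23 successes and 25 failures updates Beta(0.5, 0.5) by adding the success and failure counts to the two shape parameters: α = 0.5+23 = 23.5, β = 0.5+25 = 25.5.
Posterior mean = α/(α+β) = 23.5/49 = 0.480.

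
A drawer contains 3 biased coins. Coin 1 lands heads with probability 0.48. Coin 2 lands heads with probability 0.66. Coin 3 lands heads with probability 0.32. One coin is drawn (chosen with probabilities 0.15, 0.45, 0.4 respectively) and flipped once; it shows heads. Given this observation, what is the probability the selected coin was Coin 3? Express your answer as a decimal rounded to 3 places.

Posterior probability ≈ 0.258

Tabulate prior·likelihood by source: [1] prior 0.15, lik 0.48, product 0.07200; [2] prior 0.45, lik 0.66, product 0.2970; [3] prior 0.4, lik 0.32, product 0.1280.
Normalizing constant = 0.49700; the posterior for Coin 3 is its product over the sum, 0.1280/0.49700 = 0.258.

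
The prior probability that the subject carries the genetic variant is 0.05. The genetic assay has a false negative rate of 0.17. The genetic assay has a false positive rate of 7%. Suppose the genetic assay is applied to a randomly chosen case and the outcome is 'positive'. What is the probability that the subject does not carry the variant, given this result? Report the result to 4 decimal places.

Let H be the event that the subject carries the genetic variant. P(H) = 0.05, so P(¬H) = 0.95. With E the 'positive' result, P(E|H) = 0.83 and P(E|¬H) = 0.07.
P(E) = 0.83·0.05 + 0.07·0.95 = 0.041500 + 0.066500 = 0.10800.
By Bayes' theorem, P(H|E) = 0.041500 / 0.10800 = 0.3843. Hence P(¬H|E) = 1 − 0.3843 = 0.6157.

P(¬H | E) ≈ 0.6157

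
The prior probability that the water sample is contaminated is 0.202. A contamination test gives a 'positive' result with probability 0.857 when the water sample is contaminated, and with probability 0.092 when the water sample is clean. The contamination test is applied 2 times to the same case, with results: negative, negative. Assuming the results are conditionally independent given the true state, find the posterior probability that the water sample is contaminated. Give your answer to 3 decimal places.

With H the event that the water sample is contaminated, the joint likelihood of the observed sequence is P(data|H) = 0.143·0.143 = 0.020449 and P(data|¬H) = 0.908·0.908 = 0.82446.
Bayes: P(H|data) = 0.202·0.020449 / (0.202·0.020449 + 0.798·0.82446) = 0.0041307/0.66205 = 0.0062.

Posterior P(H) ≈ 0.006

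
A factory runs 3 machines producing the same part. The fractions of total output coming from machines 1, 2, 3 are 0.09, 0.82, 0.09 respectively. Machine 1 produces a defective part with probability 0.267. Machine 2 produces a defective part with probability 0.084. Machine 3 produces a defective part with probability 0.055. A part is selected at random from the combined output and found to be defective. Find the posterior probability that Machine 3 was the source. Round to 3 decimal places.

Posterior probability ≈ 0.051

P(defective|M1) = 0.267; P(defective|M2) = 0.084; P(defective|M3) = 0.055.
Prior × likelihood for each source: 0.09·0.267=0.02403, 0.82·0.084=0.06888, 0.09·0.055=0.004950. Summing gives P(defective) = 0.097860.
P(Machine 3 | defective) = 0.004950 / 0.097860 = 0.051.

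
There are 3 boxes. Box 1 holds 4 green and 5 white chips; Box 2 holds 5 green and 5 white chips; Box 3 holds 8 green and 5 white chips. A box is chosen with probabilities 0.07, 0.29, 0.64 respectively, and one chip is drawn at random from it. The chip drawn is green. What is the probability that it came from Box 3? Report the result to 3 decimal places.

Posterior probability ≈ 0.691

P(green|Box 1) = 0.4444; P(green|Box 2) = 0.5; P(green|Box 3) = 0.6154.
Prior × likelihood for each source: 0.07·0.4444=0.03111, 0.29·0.5=0.1450, 0.64·0.6154=0.3938. Summing gives P(green) = 0.56996.
P(Box 3 | green) = 0.3938 / 0.56996 = 0.691.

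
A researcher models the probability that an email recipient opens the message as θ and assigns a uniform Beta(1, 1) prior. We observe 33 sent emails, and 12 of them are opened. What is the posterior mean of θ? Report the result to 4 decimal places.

The binomial likelihood is conjugate to the Beta prior: with 12 successes and 21 failures, the posterior is Beta(1+12, 1+21) = Beta(13, 22).
Posterior mean = α/(α+β) = 13/35 = 0.3714.

Posterior mean ≈ 0.3714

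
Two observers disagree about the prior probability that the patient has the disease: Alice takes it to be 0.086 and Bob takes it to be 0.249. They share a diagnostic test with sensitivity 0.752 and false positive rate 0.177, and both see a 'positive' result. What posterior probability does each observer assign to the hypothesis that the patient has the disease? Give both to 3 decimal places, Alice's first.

P('+'|H) = 0.752, P('+'|¬H) = 0.177.
Alice: numerator 0.752·0.086 = 0.064672; evidence = 0.064672+0.177·0.914 = 0.22645; posterior = 0.286.
Bob: numerator 0.752·0.249 = 0.18725; evidence = 0.18725+0.177·0.751 = 0.32017; posterior = 0.585.

Alice: 0.286; Bob: 0.585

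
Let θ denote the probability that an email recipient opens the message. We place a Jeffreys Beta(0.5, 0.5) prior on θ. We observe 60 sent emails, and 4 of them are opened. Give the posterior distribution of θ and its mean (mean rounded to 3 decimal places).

Observing 4 successes and 56 failures updates Beta(0.5, 0.5) by adding the success and failure counts to the two shape parameters: α = 0.5+4 = 4.5, β = 0.5+56 = 56.5.
E[θ | data] = 4.5/(4.5+56.5) = 0.074.

Posterior: Beta(4.5, 56.5); mean ≈ 0.074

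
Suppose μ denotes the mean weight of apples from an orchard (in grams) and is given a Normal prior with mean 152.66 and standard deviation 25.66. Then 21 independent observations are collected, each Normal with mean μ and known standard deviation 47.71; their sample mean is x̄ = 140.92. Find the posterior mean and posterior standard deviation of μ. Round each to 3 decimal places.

With known σ, the Normal prior is conjugate. Weight on the data is w = (n/σ²)/(n/σ² + 1/τ₀²) = 0.00922572/(0.00922572+0.00151875) = 0.85865.
Posterior mean = w·x̄ + (1−w)·μ₀ = 0.85865·140.92 + 0.14135·152.66 = 142.579. Posterior variance = 1/(0.00922572+0.00151875) = 93.0711, so SD = 9.647.

Posterior mean ≈ 142.579; posterior SD ≈ 9.647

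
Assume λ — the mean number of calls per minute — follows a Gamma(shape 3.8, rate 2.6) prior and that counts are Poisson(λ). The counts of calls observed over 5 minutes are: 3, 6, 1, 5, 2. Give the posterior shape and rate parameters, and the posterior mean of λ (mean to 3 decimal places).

Total count ∑xᵢ = 17 over n = 5 minutes.
Gamma is conjugate to the Poisson likelihood: posterior is Gamma(shape = 3.8+17 = 20.8, rate = 2.6+5 = 7.6).
Posterior mean = shape/rate = 20.8/7.6 = 2.737.

Posterior: Gamma(shape=20.8, rate=7.6); mean ≈ 2.737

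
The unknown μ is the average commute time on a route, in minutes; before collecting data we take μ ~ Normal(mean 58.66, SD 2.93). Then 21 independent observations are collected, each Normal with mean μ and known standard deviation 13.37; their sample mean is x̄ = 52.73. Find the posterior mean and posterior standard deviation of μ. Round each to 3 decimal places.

Prior precision 1/τ₀² = 1/2.93² = 0.116484; data precision n/σ² = 21/13.37² = 0.117478.
Posterior precision = 0.116484 + 0.117478 = 0.233962, giving posterior SD = 1/√0.233962 = 2.067.
Posterior mean = (0.116484·58.66 + 0.117478·52.73) / 0.233962 = 55.682.

Posterior mean ≈ 55.682; posterior SD ≈ 2.067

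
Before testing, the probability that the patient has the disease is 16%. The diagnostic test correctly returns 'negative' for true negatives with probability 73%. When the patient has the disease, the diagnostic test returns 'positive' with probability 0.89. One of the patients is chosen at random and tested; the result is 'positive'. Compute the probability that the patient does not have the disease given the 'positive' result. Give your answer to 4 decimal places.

Write H for 'the patient has the disease'. Prior odds H:¬H = 0.16/0.84 = 0.19048. For the 'positive' outcome, the likelihood ratio is 0.89/0.27 = 3.2963.
Posterior odds = 0.19048 × 3.2963 = 0.62787, so P(H|E) = 0.62787/(1+0.62787) = 0.3857. Then P(¬H|E) = 1 − 0.3857 = 0.6143.

P(¬H | E) ≈ 0.6143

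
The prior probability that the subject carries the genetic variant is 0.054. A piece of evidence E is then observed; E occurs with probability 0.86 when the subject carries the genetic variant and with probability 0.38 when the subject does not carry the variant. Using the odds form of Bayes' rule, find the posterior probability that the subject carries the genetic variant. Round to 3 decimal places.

Prior odds = 0.054/(1−0.054) = 0.057082.
Likelihood ratio for E = 0.86/0.38 = 2.2632.
Posterior odds = prior odds × LR = 0.12919.
Posterior probability = odds/(1+odds) = 0.12919/1.1292 = 0.114.

Posterior probability ≈ 0.114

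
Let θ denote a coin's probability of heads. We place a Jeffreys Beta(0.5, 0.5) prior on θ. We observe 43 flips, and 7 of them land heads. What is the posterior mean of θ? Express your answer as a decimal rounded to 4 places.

Posterior mean ≈ 0.1705

Observing 7 successes and 36 failures updates Beta(0.5, 0.5) by adding the success and failure counts to the two shape parameters: α = 0.5+7 = 7.5, β = 0.5+36 = 36.5.
Posterior mean = α/(α+β) = 7.5/44 = 0.1705.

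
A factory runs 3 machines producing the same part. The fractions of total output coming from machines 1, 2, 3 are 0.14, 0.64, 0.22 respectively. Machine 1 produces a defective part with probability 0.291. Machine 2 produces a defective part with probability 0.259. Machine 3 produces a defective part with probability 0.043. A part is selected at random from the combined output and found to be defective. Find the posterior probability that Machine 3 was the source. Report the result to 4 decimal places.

Posterior probability ≈ 0.0438

P(defective|M1) = 0.291; P(defective|M2) = 0.259; P(defective|M3) = 0.043.
Prior × likelihood for each source: 0.14·0.291=0.04074, 0.64·0.259=0.1658, 0.22·0.043=0.009460. Summing gives P(defective) = 0.21596.
P(Machine 3 | defective) = 0.009460 / 0.21596 = 0.0438.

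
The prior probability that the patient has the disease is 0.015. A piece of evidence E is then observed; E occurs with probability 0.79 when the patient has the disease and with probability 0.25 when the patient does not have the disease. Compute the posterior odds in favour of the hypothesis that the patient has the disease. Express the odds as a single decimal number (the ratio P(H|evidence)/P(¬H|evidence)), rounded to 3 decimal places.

Posterior odds ≈ 0.048

Prior odds = 0.015/(1−0.015) = 0.015228. In log-odds, ln(0.015228) = -4.1846.
Add log likelihood ratio: ln(3.1600) = 1.1506.
Posterior log-odds = -3.0340, so posterior odds = exp(-3.0340) = 0.048122.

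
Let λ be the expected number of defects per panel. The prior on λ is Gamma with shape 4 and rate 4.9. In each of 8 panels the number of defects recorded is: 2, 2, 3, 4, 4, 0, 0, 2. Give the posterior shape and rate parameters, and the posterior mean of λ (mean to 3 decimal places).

Total count ∑xᵢ = 17 over n = 8 panels.
Gamma is conjugate to the Poisson likelihood: posterior is Gamma(shape = 4+17 = 21, rate = 4.9+8 = 12.9).
Posterior mean = shape/rate = 21/12.9 = 1.628.

Posterior: Gamma(shape=21, rate=12.9); mean ≈ 1.628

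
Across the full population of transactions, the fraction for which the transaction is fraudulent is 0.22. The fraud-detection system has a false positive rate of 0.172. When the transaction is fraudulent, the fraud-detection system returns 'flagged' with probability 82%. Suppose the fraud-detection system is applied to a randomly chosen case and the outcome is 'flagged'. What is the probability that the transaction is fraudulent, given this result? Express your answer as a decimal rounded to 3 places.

Write H for 'the transaction is fraudulent'. Prior odds H:¬H = 0.22/0.78 = 0.28205. For the 'flagged' outcome, the likelihood ratio is 0.82/0.172 = 4.7674.
Posterior odds = 0.28205 × 4.7674 = 1.3447, so P(H|E) = 1.3447/(1+1.3447) = 0.573.

P(H | E) ≈ 0.573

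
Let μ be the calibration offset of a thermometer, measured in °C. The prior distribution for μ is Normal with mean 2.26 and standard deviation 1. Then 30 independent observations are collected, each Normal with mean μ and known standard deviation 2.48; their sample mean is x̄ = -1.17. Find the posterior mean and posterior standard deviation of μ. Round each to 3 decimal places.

Posterior mean ≈ -0.586; posterior SD ≈ 0.412

Prior precision 1/τ₀² = 1/1² = 1.00000; data precision n/σ² = 30/2.48² = 4.87773.
Posterior precision = 1.00000 + 4.87773 = 5.87773, giving posterior SD = 1/√5.87773 = 0.412.
Posterior mean = (1.00000·2.26 + 4.87773·-1.17) / 5.87773 = -0.586.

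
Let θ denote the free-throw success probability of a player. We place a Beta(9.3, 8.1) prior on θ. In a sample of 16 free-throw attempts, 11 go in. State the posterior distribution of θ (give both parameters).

Posterior: Beta(20.3, 13.1)

Observing 11 successes and 5 failures updates Beta(9.3, 8.1) by adding the success and failure counts to the two shape parameters: α = 9.3+11 = 20.3, β = 8.1+5 = 13.1.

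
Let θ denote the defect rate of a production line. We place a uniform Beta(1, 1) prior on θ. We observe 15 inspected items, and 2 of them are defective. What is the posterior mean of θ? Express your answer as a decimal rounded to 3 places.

Posterior mean ≈ 0.176

Observing 2 successes and 13 failures updates Beta(1, 1) by adding the success and failure counts to the two shape parameters: α = 1+2 = 3, β = 1+13 = 14.
Posterior mean = α/(α+β) = 3/17 = 0.176.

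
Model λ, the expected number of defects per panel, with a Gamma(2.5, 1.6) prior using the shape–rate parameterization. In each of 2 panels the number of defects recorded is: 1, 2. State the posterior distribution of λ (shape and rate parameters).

The Poisson likelihood adds the total count to the shape and the number of exposure periods to the rate. Here ∑xᵢ = 3 and n = 2, so shape 2.5→5.5 and rate 1.6→3.6.

Posterior: Gamma(shape=5.5, rate=3.6)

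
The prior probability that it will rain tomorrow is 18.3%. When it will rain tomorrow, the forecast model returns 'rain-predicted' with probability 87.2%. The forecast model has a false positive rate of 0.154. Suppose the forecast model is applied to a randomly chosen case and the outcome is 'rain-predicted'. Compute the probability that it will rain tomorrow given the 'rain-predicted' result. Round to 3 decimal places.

Let H be the event that it will rain tomorrow. P(H) = 0.183, so P(¬H) = 0.817. With E the 'rain-predicted' result, P(E|H) = 0.872 and P(E|¬H) = 0.154.
P(E) = 0.872·0.183 + 0.154·0.817 = 0.15958 + 0.12582 = 0.28539.
By Bayes' theorem, P(H|E) = 0.15958 / 0.28539 = 0.559.

P(H | E) ≈ 0.559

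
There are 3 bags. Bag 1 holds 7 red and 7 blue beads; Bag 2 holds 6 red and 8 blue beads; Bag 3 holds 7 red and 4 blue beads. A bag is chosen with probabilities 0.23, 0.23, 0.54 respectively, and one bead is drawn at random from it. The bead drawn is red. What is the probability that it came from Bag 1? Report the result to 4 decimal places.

Posterior probability ≈ 0.2064

P(red|Bag 1) = 0.5; P(red|Bag 2) = 0.4286; P(red|Bag 3) = 0.6364.
Prior × likelihood for each source: 0.23·0.5=0.1150, 0.23·0.4286=0.09857, 0.54·0.6364=0.3436. Summing gives P(red) = 0.55721.
P(Bag 1 | red) = 0.1150 / 0.55721 = 0.2064.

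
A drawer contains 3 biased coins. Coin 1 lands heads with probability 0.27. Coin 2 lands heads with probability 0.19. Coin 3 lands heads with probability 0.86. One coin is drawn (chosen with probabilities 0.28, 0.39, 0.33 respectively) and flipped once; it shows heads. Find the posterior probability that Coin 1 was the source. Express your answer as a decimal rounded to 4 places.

P(heads|C1) = 0.27; P(heads|C2) = 0.19; P(heads|C3) = 0.86.
Prior × likelihood for each source: 0.28·0.27=0.07560, 0.39·0.19=0.07410, 0.33·0.86=0.2838. Summing gives P(heads) = 0.43350.
P(Coin 1 | heads) = 0.07560 / 0.43350 = 0.1744.

Posterior probability ≈ 0.1744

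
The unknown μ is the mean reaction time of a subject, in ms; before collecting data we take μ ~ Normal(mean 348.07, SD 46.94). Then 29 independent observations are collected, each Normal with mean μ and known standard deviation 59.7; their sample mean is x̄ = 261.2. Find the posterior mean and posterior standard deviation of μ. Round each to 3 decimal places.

Prior precision 1/τ₀² = 1/46.94² = 0.00045385; data precision n/σ² = 29/59.7² = 0.00813672.
Posterior precision = 0.00045385 + 0.00813672 = 0.00859057, giving posterior SD = 1/√0.00859057 = 10.789.
Posterior mean = (0.00045385·348.07 + 0.00813672·261.2) / 0.00859057 = 265.789.

Posterior mean ≈ 265.789; posterior SD ≈ 10.789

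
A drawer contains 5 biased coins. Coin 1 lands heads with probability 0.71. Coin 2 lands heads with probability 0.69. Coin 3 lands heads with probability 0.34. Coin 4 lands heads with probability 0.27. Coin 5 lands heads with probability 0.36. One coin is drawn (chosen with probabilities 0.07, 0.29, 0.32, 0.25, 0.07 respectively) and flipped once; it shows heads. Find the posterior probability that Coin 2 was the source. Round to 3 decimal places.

P(heads|C1) = 0.71; P(heads|C2) = 0.69; P(heads|C3) = 0.34; P(heads|C4) = 0.27; P(heads|C5) = 0.36.
Prior × likelihood for each source: 0.07·0.71=0.04970, 0.29·0.69=0.2001, 0.32·0.34=0.1088, 0.25·0.27=0.06750, 0.07·0.36=0.02520. Summing gives P(heads) = 0.45130.
P(Coin 2 | heads) = 0.2001 / 0.45130 = 0.443.

Posterior probability ≈ 0.443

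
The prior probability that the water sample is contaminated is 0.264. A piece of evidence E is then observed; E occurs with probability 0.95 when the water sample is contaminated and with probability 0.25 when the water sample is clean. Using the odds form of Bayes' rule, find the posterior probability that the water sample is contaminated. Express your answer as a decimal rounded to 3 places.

Posterior probability ≈ 0.577

Prior odds = 0.264/(1−0.264) = 0.35870.
Likelihood ratio for E = 0.95/0.25 = 3.8000.
Posterior odds = prior odds × LR = 1.3630.
Posterior probability = odds/(1+odds) = 1.3630/2.3630 = 0.577.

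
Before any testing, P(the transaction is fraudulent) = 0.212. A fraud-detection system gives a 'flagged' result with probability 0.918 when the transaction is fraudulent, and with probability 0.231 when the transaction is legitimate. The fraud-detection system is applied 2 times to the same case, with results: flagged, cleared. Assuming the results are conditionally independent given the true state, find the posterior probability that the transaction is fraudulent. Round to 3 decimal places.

Posterior P(H) ≈ 0.102

Let H be the event that the transaction is fraudulent; start with P(H) = 0.212. P('flagged'|H) = 0.918, P('flagged'|¬H) = 0.231.
Update on result 1 ('flagged'): P(H) ← 0.918·0.2120 / (0.918·0.2120 + 0.231·0.7880) = 0.19462/0.37664 = 0.5167.
Update on result 2 ('cleared'): P(H) ← 0.082·0.5167 / (0.082·0.5167 + 0.769·0.4833) = 0.042370/0.41402 = 0.1023.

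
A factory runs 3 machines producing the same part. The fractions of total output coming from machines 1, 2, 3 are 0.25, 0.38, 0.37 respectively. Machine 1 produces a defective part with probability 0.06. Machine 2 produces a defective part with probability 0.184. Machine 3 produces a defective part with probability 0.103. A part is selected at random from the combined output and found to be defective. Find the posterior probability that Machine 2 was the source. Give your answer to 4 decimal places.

Posterior probability ≈ 0.5683

P(defective|M1) = 0.06; P(defective|M2) = 0.184; P(defective|M3) = 0.103.
Prior × likelihood for each source: 0.25·0.06=0.01500, 0.38·0.184=0.06992, 0.37·0.103=0.03811. Summing gives P(defective) = 0.12303.
P(Machine 2 | defective) = 0.06992 / 0.12303 = 0.5683.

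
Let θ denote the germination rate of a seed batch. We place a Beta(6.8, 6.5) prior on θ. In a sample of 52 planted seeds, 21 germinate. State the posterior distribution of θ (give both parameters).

Posterior: Beta(27.8, 37.5)

The binomial likelihood is conjugate to the Beta prior: with 21 successes and 31 failures, the posterior is Beta(6.8+21, 6.5+31) = Beta(27.8, 37.5).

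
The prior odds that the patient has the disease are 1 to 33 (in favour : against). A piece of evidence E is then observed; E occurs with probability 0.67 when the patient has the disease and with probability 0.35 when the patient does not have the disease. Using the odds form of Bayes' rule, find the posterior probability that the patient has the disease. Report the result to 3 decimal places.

Prior odds = 1/33 = 0.030303. In log-odds, ln(0.030303) = -3.4965.
Add log likelihood ratio: ln(1.9143) = 0.64934.
Posterior log-odds = -2.8472, so posterior odds = exp(-2.8472) = 0.058009. Converting, P(H|E) = 0.058009/1.0580 = 0.055.

Posterior probability ≈ 0.055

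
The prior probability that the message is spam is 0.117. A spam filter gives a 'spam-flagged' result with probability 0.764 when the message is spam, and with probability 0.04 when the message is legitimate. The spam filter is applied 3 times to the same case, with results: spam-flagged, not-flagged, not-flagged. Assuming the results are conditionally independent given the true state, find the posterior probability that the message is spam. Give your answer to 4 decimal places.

Posterior P(H) ≈ 0.1327

With H the event that the message is spam, the joint likelihood of the observed sequence is P(data|H) = 0.764·0.236·0.236 = 0.042552 and P(data|¬H) = 0.04·0.96·0.96 = 0.036864.
Bayes: P(H|data) = 0.117·0.042552 / (0.117·0.042552 + 0.883·0.036864) = 0.0049786/0.037529 = 0.1327.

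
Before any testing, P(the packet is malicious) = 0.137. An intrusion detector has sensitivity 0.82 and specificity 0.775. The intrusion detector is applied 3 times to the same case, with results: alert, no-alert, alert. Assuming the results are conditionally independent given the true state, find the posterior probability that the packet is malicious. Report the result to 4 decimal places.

Posterior P(H) ≈ 0.3287

With H the event that the packet is malicious, the joint likelihood of the observed sequence is P(data|H) = 0.82·0.18·0.82 = 0.12103 and P(data|¬H) = 0.225·0.775·0.225 = 0.039234.
Bayes: P(H|data) = 0.137·0.12103 / (0.137·0.12103 + 0.863·0.039234) = 0.016581/0.050441 = 0.3287.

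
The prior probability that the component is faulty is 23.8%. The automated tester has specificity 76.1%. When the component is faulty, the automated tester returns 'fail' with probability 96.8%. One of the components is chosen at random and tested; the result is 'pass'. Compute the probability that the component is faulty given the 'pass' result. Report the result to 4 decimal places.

Write H for 'the component is faulty'. Prior odds H:¬H = 0.238/0.762 = 0.31234. For the 'pass' outcome, the likelihood ratio is 0.032/0.761 = 0.042050.
Posterior odds = 0.31234 × 0.042050 = 0.013134, so P(H|E) = 0.013134/(1+0.013134) = 0.0130.

P(H | E) ≈ 0.0130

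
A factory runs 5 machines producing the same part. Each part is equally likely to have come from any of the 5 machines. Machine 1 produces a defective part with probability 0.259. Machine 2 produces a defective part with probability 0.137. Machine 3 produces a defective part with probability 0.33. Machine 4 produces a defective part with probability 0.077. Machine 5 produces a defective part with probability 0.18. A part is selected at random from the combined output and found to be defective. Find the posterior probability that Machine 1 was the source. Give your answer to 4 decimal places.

P(defective|M1) = 0.259; P(defective|M2) = 0.137; P(defective|M3) = 0.33; P(defective|M4) = 0.077; P(defective|M5) = 0.18.
Prior × likelihood for each source: 0.2·0.259=0.05180, 0.2·0.137=0.02740, 0.2·0.33=0.06600, 0.2·0.077=0.01540, 0.2·0.18=0.03600. Summing gives P(defective) = 0.19660.
P(Machine 1 | defective) = 0.05180 / 0.19660 = 0.2635.

Posterior probability ≈ 0.2635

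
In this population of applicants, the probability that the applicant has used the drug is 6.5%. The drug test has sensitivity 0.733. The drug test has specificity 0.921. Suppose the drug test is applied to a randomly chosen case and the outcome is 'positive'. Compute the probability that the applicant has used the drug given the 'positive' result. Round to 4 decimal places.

P(H | E) ≈ 0.3921

Write H for 'the applicant has used the drug'. Prior odds H:¬H = 0.065/0.935 = 0.069519. For the 'positive' outcome, the likelihood ratio is 0.733/0.079 = 9.2785.
Posterior odds = 0.069519 × 9.2785 = 0.64503, so P(H|E) = 0.64503/(1+0.64503) = 0.3921.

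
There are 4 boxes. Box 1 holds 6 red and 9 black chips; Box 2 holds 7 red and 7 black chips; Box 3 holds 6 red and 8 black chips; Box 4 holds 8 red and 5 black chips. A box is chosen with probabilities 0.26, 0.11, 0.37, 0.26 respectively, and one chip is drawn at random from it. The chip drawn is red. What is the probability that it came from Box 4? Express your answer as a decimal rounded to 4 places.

Tabulate prior·likelihood by source: [1] prior 0.26, lik 0.4, product 0.1040; [2] prior 0.11, lik 0.5, product 0.05500; [3] prior 0.37, lik 0.4286, product 0.1586; [4] prior 0.26, lik 0.6154, product 0.1600.
Normalizing constant = 0.47757; the posterior for Box 4 is its product over the sum, 0.1600/0.47757 = 0.3350.

Posterior probability ≈ 0.3350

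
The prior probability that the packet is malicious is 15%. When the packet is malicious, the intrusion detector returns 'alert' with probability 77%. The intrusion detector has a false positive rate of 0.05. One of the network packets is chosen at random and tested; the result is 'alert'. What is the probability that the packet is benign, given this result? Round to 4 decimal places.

Let H be the event that the packet is malicious. P(H) = 0.15, so P(¬H) = 0.85. With E the 'alert' result, P(E|H) = 0.77 and P(E|¬H) = 0.05.
P(E) = 0.77·0.15 + 0.05·0.85 = 0.11550 + 0.042500 = 0.15800.
By Bayes' theorem, P(H|E) = 0.11550 / 0.15800 = 0.7310. Hence P(¬H|E) = 1 − 0.7310 = 0.2690.

P(¬H | E) ≈ 0.2690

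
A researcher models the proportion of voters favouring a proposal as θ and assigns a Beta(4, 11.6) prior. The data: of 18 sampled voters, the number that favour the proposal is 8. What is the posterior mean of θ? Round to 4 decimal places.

Observing 8 successes and 10 failures updates Beta(4, 11.6) by adding the success and failure counts to the two shape parameters: α = 4+8 = 12, β = 11.6+10 = 21.6.
Posterior mean = α/(α+β) = 12/33.6 = 0.3571.

Posterior mean ≈ 0.3571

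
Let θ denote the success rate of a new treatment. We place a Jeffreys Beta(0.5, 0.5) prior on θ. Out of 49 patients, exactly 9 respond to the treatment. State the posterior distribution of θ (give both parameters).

Posterior: Beta(9.5, 40.5)

The binomial likelihood is conjugate to the Beta prior: with 9 successes and 40 failures, the posterior is Beta(0.5+9, 0.5+40) = Beta(9.5, 40.5).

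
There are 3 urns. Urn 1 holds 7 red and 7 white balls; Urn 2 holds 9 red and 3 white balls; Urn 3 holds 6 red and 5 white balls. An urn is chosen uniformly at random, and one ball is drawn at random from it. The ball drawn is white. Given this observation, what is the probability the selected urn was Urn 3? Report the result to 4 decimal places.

P(white|Urn 1) = 0.5; P(white|Urn 2) = 0.25; P(white|Urn 3) = 0.4545.
Prior × likelihood for each source: 0.333333·0.5=0.1667, 0.333333·0.25=0.08333, 0.333333·0.4545=0.1515. Summing gives P(white) = 0.40152.
P(Urn 3 | white) = 0.1515 / 0.40152 = 0.3774.

Posterior probability ≈ 0.3774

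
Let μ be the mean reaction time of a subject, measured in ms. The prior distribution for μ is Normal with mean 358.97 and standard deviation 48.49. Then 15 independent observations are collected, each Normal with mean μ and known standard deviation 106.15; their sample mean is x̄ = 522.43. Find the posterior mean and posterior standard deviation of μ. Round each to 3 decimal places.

Posterior mean ≈ 482.852; posterior SD ≈ 23.860

With known σ, the Normal prior is conjugate. Weight on the data is w = (n/σ²)/(n/σ² + 1/τ₀²) = 0.00133122/(0.00133122+0.00042530) = 0.75787.
Posterior mean = w·x̄ + (1−w)·μ₀ = 0.75787·522.43 + 0.24213·358.97 = 482.852. Posterior variance = 1/(0.00133122+0.00042530) = 569.306, so SD = 23.860.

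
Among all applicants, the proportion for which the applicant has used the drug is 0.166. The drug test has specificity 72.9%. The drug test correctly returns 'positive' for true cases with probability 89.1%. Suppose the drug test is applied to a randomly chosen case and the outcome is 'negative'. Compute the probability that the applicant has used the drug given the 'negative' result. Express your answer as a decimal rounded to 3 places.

Write H for 'the applicant has used the drug'. Prior odds H:¬H = 0.166/0.834 = 0.19904. For the 'negative' outcome, the likelihood ratio is 0.109/0.729 = 0.14952.
Posterior odds = 0.19904 × 0.14952 = 0.029761, so P(H|E) = 0.029761/(1+0.029761) = 0.029.

P(H | E) ≈ 0.029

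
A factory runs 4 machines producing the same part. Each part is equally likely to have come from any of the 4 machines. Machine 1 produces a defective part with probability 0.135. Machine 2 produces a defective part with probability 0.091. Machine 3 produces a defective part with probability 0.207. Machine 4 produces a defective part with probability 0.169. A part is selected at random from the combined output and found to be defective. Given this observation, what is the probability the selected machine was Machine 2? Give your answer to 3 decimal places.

P(defective|M1) = 0.135; P(defective|M2) = 0.091; P(defective|M3) = 0.207; P(defective|M4) = 0.169.
Prior × likelihood for each source: 0.25·0.135=0.03375, 0.25·0.091=0.02275, 0.25·0.207=0.05175, 0.25·0.169=0.04225. Summing gives P(defective) = 0.15050.
P(Machine 2 | defective) = 0.02275 / 0.15050 = 0.151.

Posterior probability ≈ 0.151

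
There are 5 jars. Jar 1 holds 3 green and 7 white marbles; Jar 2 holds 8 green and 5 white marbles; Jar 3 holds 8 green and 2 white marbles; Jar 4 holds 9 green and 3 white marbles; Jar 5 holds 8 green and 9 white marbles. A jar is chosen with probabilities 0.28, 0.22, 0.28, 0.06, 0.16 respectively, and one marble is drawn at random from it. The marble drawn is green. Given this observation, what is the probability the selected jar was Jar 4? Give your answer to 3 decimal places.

Posterior probability ≈ 0.080

Tabulate prior·likelihood by source: [1] prior 0.28, lik 0.3, product 0.08400; [2] prior 0.22, lik 0.6154, product 0.1354; [3] prior 0.28, lik 0.8, product 0.2240; [4] prior 0.06, lik 0.75, product 0.04500; [5] prior 0.16, lik 0.4706, product 0.07529.
Normalizing constant = 0.56368; the posterior for Jar 4 is its product over the sum, 0.04500/0.56368 = 0.080.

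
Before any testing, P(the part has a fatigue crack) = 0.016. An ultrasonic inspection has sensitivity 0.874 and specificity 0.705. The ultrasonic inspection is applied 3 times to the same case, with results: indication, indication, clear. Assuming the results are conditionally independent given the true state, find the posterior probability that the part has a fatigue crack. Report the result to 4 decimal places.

Let H be the event that the part has a fatigue crack; start with P(H) = 0.016. P('indication'|H) = 0.874, P('indication'|¬H) = 0.295.
Update on result 1 ('indication'): P(H) ← 0.874·0.0160 / (0.874·0.0160 + 0.295·0.9840) = 0.013984/0.30426 = 0.0460.
Update on result 2 ('indication'): P(H) ← 0.874·0.0460 / (0.874·0.0460 + 0.295·0.9540) = 0.040169/0.32161 = 0.1249.
Update on result 3 ('clear'): P(H) ← 0.126·0.1249 / (0.126·0.1249 + 0.705·0.8751) = 0.015737/0.63268 = 0.0249.

Posterior P(H) ≈ 0.0249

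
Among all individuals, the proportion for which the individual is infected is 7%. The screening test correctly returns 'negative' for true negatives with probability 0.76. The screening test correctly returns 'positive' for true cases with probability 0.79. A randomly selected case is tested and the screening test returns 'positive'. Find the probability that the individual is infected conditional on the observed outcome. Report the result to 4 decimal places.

Write H for 'the individual is infected'. Prior odds H:¬H = 0.07/0.93 = 0.075269. For the 'positive' outcome, the likelihood ratio is 0.79/0.24 = 3.2917.
Posterior odds = 0.075269 × 3.2917 = 0.24776, so P(H|E) = 0.24776/(1+0.24776) = 0.1986.

P(H | E) ≈ 0.1986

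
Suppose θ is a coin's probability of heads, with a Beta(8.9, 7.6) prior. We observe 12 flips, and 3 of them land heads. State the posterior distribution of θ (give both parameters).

Observing 3 successes and 9 failures updates Beta(8.9, 7.6) by adding the success and failure counts to the two shape parameters: α = 8.9+3 = 11.9, β = 7.6+9 = 16.6.

Posterior: Beta(11.9, 16.6)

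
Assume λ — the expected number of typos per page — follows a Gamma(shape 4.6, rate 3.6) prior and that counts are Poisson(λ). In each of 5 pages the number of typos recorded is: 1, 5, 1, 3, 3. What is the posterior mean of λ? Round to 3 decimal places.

Total count ∑xᵢ = 13 over n = 5 pages.
Gamma is conjugate to the Poisson likelihood: posterior is Gamma(shape = 4.6+13 = 17.6, rate = 3.6+5 = 8.6).
Posterior mean = shape/rate = 17.6/8.6 = 2.047.

Posterior mean ≈ 2.047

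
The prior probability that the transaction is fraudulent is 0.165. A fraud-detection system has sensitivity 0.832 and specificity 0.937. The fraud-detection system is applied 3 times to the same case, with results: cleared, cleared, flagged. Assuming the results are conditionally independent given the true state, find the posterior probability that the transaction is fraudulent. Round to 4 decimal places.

Posterior P(H) ≈ 0.0774

With H the event that the transaction is fraudulent, the joint likelihood of the observed sequence is P(data|H) = 0.168·0.168·0.832 = 0.023482 and P(data|¬H) = 0.937·0.937·0.063 = 0.055312.
Bayes: P(H|data) = 0.165·0.023482 / (0.165·0.023482 + 0.835·0.055312) = 0.0038746/0.050060 = 0.0774.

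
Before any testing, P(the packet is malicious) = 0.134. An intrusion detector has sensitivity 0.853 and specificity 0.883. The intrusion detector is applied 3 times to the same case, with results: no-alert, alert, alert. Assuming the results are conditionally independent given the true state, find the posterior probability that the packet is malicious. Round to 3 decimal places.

With H the event that the packet is malicious, the joint likelihood of the observed sequence is P(data|H) = 0.147·0.853·0.853 = 0.10696 and P(data|¬H) = 0.883·0.117·0.117 = 0.012087.
Bayes: P(H|data) = 0.134·0.10696 / (0.134·0.10696 + 0.866·0.012087) = 0.014332/0.024800 = 0.5779.

Posterior P(H) ≈ 0.578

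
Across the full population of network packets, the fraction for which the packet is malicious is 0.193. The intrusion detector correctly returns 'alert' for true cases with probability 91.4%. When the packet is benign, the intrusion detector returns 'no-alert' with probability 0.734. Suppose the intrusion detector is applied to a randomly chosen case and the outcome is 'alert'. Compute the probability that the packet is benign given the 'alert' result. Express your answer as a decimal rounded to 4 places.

Let H be the event that the packet is malicious. P(H) = 0.193, so P(¬H) = 0.807. With E the 'alert' result, P(E|H) = 0.914 and P(E|¬H) = 0.266.
P(E) = 0.914·0.193 + 0.266·0.807 = 0.17640 + 0.21466 = 0.39106.
By Bayes' theorem, P(H|E) = 0.17640 / 0.39106 = 0.4511. Hence P(¬H|E) = 1 − 0.4511 = 0.5489.

P(¬H | E) ≈ 0.5489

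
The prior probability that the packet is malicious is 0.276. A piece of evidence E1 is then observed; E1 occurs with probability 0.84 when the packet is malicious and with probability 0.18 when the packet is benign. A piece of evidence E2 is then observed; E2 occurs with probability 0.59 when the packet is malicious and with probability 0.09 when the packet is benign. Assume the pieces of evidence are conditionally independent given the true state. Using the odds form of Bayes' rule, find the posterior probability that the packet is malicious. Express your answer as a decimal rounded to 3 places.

Prior odds = 0.276/(1−0.276) = 0.38122. In log-odds, ln(0.38122) = -0.96439.
Add log likelihood ratios: ln(4.6667) + ln(6.5556) = 3.4208.
Posterior log-odds = 2.4564, so posterior odds = exp(2.4564) = 11.662. Converting, P(H|E) = 11.662/12.662 = 0.921.

Posterior probability ≈ 0.921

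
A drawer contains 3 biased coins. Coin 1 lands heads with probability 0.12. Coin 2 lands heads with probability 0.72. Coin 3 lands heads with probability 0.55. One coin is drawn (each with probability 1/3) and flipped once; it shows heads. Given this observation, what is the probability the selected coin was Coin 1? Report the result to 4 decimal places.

Posterior probability ≈ 0.0863

P(heads|C1) = 0.12; P(heads|C2) = 0.72; P(heads|C3) = 0.55.
Prior × likelihood for each source: 0.333333·0.12=0.04000, 0.333333·0.72=0.2400, 0.333333·0.55=0.1833. Summing gives P(heads) = 0.46333.
P(Coin 1 | heads) = 0.04000 / 0.46333 = 0.0863.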